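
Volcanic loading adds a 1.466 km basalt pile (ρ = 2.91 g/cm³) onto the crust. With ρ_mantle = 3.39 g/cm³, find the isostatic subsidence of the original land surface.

Subaerial loading: s = t ρ_load / ρ_m.
s = 1.466 km × 2.91/3.39 = 1.26 km.

1.26 km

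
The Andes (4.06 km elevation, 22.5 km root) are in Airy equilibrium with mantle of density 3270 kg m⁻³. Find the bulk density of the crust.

2770 kg m⁻³

ρ_c h = (ρ_m − ρ_c) r → ρ_c (h + r) = ρ_m r → ρ_c = ρ_m r / (h + r).
ρ_c = 3270 × 22.5 km / (4.06 km + 22.5 km) = 2770 kg m⁻³.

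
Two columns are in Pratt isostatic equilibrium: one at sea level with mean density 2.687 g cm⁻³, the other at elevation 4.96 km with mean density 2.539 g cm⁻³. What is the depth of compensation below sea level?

ρ_ref D = ρ (D + h) → D (ρ_ref − ρ) = ρ h.
D = ρ h/(ρ_ref − ρ) = 2.539 × 4.96 km/(2.687 − 2.539) = 85.1 km.

85.1 km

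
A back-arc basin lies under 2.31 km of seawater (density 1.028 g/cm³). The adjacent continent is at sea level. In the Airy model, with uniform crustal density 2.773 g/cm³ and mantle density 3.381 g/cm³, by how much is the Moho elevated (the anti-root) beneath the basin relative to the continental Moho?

6.63 km

Balancing pressure at the compensation depth: replacing crust with seawater at the top is compensated by replacing crust with mantle at the base: d (ρ_c − ρ_w) = a (ρ_m − ρ_c).
a = d (ρ_c − ρ_w)/(ρ_m − ρ_c) = 2.31 km × 1.745/0.608 = 6.63 km.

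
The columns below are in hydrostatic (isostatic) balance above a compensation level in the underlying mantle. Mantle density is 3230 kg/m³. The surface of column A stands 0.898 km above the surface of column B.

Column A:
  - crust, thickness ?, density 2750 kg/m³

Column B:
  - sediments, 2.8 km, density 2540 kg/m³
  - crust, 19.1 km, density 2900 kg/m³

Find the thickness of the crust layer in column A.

23.2 km

Take the compensation level at the base of the deeper column (depth z_c below the surface of column A) and equate Σ ρ_i t_i down to z_c; mantle fills any gap and the z_c terms cancel.
Column A: x×2750 + (z_c − 0 − x)×3230
Column B: 0.898×0 + 2.8×2540 + 19.1×2900 + (z_c − 0.898 − 21.9)×3230
The z_c×3230 term appears on both sides and cancels. Collect the known terms of each column as K = Σ(ρt)_known − 3230 × (depth of known layers): K_A = 0 − 3230×0 = 0; K_B = 62502 − 3230×(0.898 + 21.9) = −11135.54.
Balance: K_A − x×(3230 − 2750) = K_B, so x = (K_A − K_B)/(3230 − 2750) = 11135.5/480 = 23.2 km.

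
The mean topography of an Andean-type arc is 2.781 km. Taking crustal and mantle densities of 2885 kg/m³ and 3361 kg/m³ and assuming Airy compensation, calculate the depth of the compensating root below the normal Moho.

By Archimedes' principle applied to the lithosphere: the weight of the topography is balanced by the buoyancy of the root, ρ_c h = (ρ_m − ρ_c) r.
r = h · ρ_c / (ρ_m − ρ_c) = 2.781 km × 2885 / (3361 − 2885) = 16.9 km.

16.9 km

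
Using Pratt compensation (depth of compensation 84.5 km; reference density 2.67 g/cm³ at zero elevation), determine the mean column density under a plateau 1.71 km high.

Pratt balance: ρ_ref D = ρ (D + h).
ρ = ρ_ref D/(D + h) = 2.67 × 84.5 km/(84.5 km + 1.71 km) = 2.62 g/cm³.

2.62 g/cm³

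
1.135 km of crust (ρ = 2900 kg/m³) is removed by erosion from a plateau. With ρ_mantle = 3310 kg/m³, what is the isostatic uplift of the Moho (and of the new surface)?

0.994 km

Unloading: uplift u = e ρ_c/ρ_m = 1.135 km × 2900/3310 = 0.994 km.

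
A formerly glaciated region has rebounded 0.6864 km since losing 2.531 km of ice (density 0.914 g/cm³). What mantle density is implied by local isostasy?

ρ_m = ρ_ice t / u = 0.914 × 2.531 km/0.6864 km = 3.37 g/cm³.

3.37 g/cm³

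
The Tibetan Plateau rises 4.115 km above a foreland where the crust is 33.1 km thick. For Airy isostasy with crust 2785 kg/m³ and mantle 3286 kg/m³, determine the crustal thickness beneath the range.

60.1 km

Root depth r = h ρ_c / (ρ_m − ρ_c) = 4.115 km × 2785 / 501 = 22.87 km.
Total thickness = T + h + r = 33.1 km + 4.115 km + 22.87 km = 60.1 km.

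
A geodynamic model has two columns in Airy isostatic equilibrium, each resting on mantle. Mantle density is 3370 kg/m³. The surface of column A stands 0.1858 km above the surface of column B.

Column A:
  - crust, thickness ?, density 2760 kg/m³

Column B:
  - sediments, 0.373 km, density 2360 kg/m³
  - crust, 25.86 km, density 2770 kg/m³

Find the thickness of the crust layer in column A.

Take the compensation level at the base of the deeper column (depth z_c below the surface of column A) and equate Σ ρ_i t_i down to z_c; mantle fills any gap and the z_c terms cancel.
Column A: x×2760 + (z_c − 0 − x)×3370
Column B: 0.1858×0 + 0.373×2360 + 25.86×2770 + (z_c − 0.1858 − 26.233)×3370
The z_c×3370 term appears on both sides and cancels. Collect the known terms of each column as K = Σ(ρt)_known − 3370 × (depth of known layers): K_A = 0 − 3370×0 = 0; K_B = 72512.48 − 3370×(0.1858 + 26.233) = −16518.876.
Balance: K_A − x×(3370 − 2760) = K_B, so x = (K_A − K_B)/(3370 − 2760) = 16518.9/610 = 27.1 km.

27.1 km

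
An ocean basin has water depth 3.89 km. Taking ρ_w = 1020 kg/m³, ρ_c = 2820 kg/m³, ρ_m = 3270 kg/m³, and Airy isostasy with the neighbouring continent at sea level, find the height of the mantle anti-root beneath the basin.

Balancing pressure at the compensation depth: replacing crust with seawater at the top is compensated by replacing crust with mantle at the base: d (ρ_c − ρ_w) = a (ρ_m − ρ_c).
a = d (ρ_c − ρ_w)/(ρ_m − ρ_c) = 3.89 km × 1800/450 = 15.6 km.

15.6 km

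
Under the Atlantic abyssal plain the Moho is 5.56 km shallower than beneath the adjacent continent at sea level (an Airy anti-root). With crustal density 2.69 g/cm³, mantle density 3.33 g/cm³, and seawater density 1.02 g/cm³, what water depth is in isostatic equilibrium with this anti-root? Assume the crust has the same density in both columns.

Replacing a thickness d of crust by seawater at the top must be balanced by replacing crust with mantle at the base: d (ρ_c − ρ_w) = a (ρ_m − ρ_c).
d = a (ρ_m − ρ_c)/(ρ_c − ρ_w) = 5.56 km × 0.64/1.67 = 2.13 km.

2.13 km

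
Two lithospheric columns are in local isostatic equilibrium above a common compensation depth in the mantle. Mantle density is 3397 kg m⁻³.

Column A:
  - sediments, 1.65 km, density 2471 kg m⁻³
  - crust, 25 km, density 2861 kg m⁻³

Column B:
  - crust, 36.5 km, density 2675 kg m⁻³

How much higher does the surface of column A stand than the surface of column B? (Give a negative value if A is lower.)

For any compensation level in the mantle, the mantle terms cancel and isostasy reduces to e = (Σt_A − Σt_B) − (Σ(ρt)_A − Σ(ρt)_B) / ρ_m.
Σt_A = 26.65 km; Σt_B = 36.5 km; Σ(ρt)_A = 75602.15; Σ(ρt)_B = 97637.5 (in km·kg m⁻³).
e = (26.65 − 36.5) − (75602.15 − 97637.5) / 3397 = −3.36 km.

−3.36 km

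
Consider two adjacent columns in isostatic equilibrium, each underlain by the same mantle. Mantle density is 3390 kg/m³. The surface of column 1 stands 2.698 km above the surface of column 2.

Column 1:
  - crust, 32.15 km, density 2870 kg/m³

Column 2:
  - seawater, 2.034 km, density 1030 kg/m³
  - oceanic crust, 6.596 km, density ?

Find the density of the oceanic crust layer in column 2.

Take the compensation level at the base of the deeper column (depth z_c below the surface of column 1) and equate Σ ρ_i t_i down to z_c; mantle fills any gap and the z_c terms cancel.
Column 1: 32.15×2870 + (z_c − 32.15)×3390
Column 2: 2.698×0 + 2.034×1030 + 6.596×ρ + (z_c − 2.698 − 8.63)×3390
The z_c×3390 term appears on both sides and cancels. Collect the known terms of each column as K = Σ(ρt)_known − 3390 × (depth of known layers): K_1 = 92270.5 − 3390×32.15 = −16718; K_2 = 2095.02 − 3390×(2.698 + 8.63) = −36306.9.
Balance: K_1 = K_2 + 6.596×ρ, so ρ = (K_1 − K_2)/6.596 = 19588.9/6.596 = 2970 kg/m³.

2970 kg/m³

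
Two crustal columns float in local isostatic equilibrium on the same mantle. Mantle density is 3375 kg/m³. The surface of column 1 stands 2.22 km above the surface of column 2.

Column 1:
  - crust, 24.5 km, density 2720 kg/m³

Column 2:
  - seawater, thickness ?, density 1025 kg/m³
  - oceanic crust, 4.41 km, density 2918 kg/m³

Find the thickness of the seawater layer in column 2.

Take the compensation level at the base of the deeper column (depth z_c below the surface of column 1) and equate Σ ρ_i t_i down to z_c; mantle fills any gap and the z_c terms cancel.
Column 1: 24.5×2720 + (z_c − 24.5)×3375
Column 2: 2.22×0 + x×1025 + 4.41×2918 + (z_c − 2.22 − 4.41 − x)×3375
The z_c×3375 term appears on both sides and cancels. Collect the known terms of each column as K = Σ(ρt)_known − 3375 × (depth of known layers): K_1 = 66640 − 3375×24.5 = −16047.5; K_2 = 12868.38 − 3375×(2.22 + 4.41) = −9507.87.
Balance: K_1 = K_2 − x×(3375 − 1025), so x = (K_2 − K_1)/(3375 − 1025) = 6539.63/2350 = 2.78 km.

2.78 km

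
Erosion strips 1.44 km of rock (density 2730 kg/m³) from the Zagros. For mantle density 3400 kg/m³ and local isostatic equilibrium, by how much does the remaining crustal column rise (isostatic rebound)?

Unloading: uplift u = e ρ_c/ρ_m = 1.44 km × 2730/3400 = 1.16 km.

1.16 km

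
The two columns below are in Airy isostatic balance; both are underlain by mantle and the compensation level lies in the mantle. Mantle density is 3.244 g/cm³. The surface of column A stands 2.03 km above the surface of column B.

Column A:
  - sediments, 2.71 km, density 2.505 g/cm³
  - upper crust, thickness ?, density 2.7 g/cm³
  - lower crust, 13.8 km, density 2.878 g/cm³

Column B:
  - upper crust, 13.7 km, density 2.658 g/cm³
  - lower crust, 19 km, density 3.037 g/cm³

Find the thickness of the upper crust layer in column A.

21.1 km

Take the compensation level at the base of the deeper column (depth z_c below the surface of column A) and equate Σ ρ_i t_i down to z_c; mantle fills any gap and the z_c terms cancel.
Column A: 2.71×2.505 + x×2.7 + 13.8×2.878 + (z_c − 16.51 − x)×3.244
Column B: 2.03×0 + 13.7×2.658 + 19×3.037 + (z_c − 2.03 − 32.7)×3.244
The z_c×3.244 term appears on both sides and cancels. Collect the known terms of each column as K = Σ(ρt)_known − 3.244 × (depth of known layers): K_A = 46.50495 − 3.244×16.51 = −7.05349; K_B = 94.1176 − 3.244×(2.03 + 32.7) = −18.54652.
Balance: K_A − x×(3.244 − 2.7) = K_B, so x = (K_A − K_B)/(3.244 − 2.7) = 11.493/0.544 = 21.1 km.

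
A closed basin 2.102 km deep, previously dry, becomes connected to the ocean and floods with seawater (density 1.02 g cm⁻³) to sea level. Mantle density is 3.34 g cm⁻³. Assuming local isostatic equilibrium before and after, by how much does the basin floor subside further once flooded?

0.924 km

After flooding the water column is d + s deep. Its weight must equal the weight of mantle displaced by the extra subsidence s: (d + s) ρ_w = s ρ_m.
s = d ρ_w / (ρ_m − ρ_w) = 2.102 km × 1.02/(3.34 − 1.02) = 0.924 km.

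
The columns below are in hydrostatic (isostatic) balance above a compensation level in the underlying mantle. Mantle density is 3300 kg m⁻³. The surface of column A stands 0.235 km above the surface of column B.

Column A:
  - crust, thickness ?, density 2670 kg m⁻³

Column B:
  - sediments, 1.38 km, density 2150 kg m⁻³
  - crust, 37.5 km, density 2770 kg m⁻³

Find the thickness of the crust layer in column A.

Take the compensation level at the base of the deeper column (depth z_c below the surface of column A) and equate Σ ρ_i t_i down to z_c; mantle fills any gap and the z_c terms cancel.
Column A: x×2670 + (z_c − 0 − x)×3300
Column B: 0.235×0 + 1.38×2150 + 37.5×2770 + (z_c − 0.235 − 38.88)×3300
The z_c×3300 term appears on both sides and cancels. Collect the known terms of each column as K = Σ(ρt)_known − 3300 × (depth of known layers): K_A = 0 − 3300×0 = 0; K_B = 106842 − 3300×(0.235 + 38.88) = −22237.5.
Balance: K_A − x×(3300 − 2670) = K_B, so x = (K_A − K_B)/(3300 − 2670) = 22237.5/630 = 35.3 km.

35.3 km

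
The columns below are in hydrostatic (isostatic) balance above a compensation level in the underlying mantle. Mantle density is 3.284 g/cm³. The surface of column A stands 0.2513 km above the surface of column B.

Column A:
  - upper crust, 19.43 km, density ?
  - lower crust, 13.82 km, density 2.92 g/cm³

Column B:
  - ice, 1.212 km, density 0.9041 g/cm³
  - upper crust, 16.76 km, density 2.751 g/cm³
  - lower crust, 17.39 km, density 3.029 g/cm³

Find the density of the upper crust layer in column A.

Take the compensation level at the base of the deeper column (depth z_c below the surface of column A) and equate Σ ρ_i t_i down to z_c; mantle fills any gap and the z_c terms cancel.
Column A: 19.43×ρ + 13.82×2.92 + (z_c − 33.25)×3.284
Column B: 0.2513×0 + 1.212×0.9041 + 16.76×2.751 + 17.39×3.029 + (z_c − 0.2513 − 35.362)×3.284
The z_c×3.284 term appears on both sides and cancels. Collect the known terms of each column as K = Σ(ρt)_known − 3.284 × (depth of known layers): K_A = 40.3544 − 3.284×33.25 = −68.8386; K_B = 99.8768392 − 3.284×(0.2513 + 35.362) = −17.077238.
Balance: K_A + 19.43×ρ = K_B, so ρ = (K_B − K_A)/19.43 = 51.7614/19.43 = 2.66 g/cm³.

2.66 g/cm³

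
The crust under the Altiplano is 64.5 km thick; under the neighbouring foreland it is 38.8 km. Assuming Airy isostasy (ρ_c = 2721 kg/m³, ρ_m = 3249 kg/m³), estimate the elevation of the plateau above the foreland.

Excess crust Δ = 64.5 km − 38.8 km = 25.7 km, split between elevation h and root r with h + r = Δ.
Airy balance ρ_c h = (ρ_m − ρ_c) r gives r = h ρ_c/(ρ_m − ρ_c), so h (1 + ρ_c/(ρ_m − ρ_c)) = Δ, i.e. h = Δ (ρ_m − ρ_c)/ρ_m.
h = 25.7 km × 528/3249 = 4.18 km.

4.18 km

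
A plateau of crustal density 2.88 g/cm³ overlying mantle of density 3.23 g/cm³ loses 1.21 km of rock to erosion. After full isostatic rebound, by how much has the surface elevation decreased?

0.131 km

Rebound u = e ρ_c/ρ_m = 1.21 km × 2.88/3.23 = 1.079 km.
Net surface drop = e − u = 1.21 km − 1.079 km = e (ρ_m − ρ_c)/ρ_m = 0.131 km.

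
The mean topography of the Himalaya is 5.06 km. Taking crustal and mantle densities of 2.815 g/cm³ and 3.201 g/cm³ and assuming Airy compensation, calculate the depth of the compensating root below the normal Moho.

36.9 km

By Archimedes' principle applied to the lithosphere: the weight of the topography is balanced by the buoyancy of the root, ρ_c h = (ρ_m − ρ_c) r.
r = h · ρ_c / (ρ_m − ρ_c) = 5.06 km × 2.815 / (3.201 − 2.815) = 36.9 km.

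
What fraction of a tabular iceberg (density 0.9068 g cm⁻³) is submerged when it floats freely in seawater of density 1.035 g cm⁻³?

Submerged fraction = ρ_obj/ρ_fluid = 0.9068/1.035 = 87.6%.

87.6%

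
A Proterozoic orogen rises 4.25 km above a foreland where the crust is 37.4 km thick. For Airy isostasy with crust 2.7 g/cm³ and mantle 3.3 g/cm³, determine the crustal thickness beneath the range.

Root depth r = h ρ_c / (ρ_m − ρ_c) = 4.25 km × 2.7 / 0.6 = 19.12 km.
Total thickness = T + h + r = 37.4 km + 4.25 km + 19.12 km = 60.8 km.

60.8 km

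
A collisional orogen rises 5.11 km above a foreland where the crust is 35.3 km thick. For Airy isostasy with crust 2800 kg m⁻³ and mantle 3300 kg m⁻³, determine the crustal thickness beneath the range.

69 km

Root depth r = h ρ_c / (ρ_m − ρ_c) = 5.11 km × 2800 / 500 = 28.62 km.
Total thickness = T + h + r = 35.3 km + 5.11 km + 28.62 km = 69 km.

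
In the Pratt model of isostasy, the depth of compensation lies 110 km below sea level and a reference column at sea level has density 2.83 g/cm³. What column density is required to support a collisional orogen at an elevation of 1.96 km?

Pratt balance: ρ_ref D = ρ (D + h).
ρ = ρ_ref D/(D + h) = 2.83 × 110 km/(110 km + 1.96 km) = 2.78 g/cm³.

2.78 g/cm³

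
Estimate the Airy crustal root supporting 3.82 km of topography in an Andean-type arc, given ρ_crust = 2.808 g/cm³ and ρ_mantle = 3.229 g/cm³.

25.5 km

In Airy isostatic equilibrium: the weight of the topography is balanced by the buoyancy of the root, ρ_c h = (ρ_m − ρ_c) r.
r = h · ρ_c / (ρ_m − ρ_c) = 3.82 km × 2.808 / (3.229 − 2.808) = 25.5 km.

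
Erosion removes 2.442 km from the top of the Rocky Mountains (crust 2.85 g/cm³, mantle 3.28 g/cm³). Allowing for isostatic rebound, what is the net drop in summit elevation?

Rebound u = e ρ_c/ρ_m = 2.442 km × 2.85/3.28 = 2.122 km.
Net surface drop = e − u = 2.442 km − 2.122 km = e (ρ_m − ρ_c)/ρ_m = 0.32 km.

0.32 km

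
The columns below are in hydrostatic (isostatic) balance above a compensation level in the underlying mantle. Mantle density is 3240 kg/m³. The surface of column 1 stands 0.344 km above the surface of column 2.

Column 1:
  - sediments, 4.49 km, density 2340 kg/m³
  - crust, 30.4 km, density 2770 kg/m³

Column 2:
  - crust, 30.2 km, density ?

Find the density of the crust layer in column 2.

2670 kg/m³

Take the compensation level at the base of the deeper column (depth z_c below the surface of column 1) and equate Σ ρ_i t_i down to z_c; mantle fills any gap and the z_c terms cancel.
Column 1: 4.49×2340 + 30.4×2770 + (z_c − 34.89)×3240
Column 2: 0.344×0 + 30.2×ρ + (z_c − 0.344 − 30.2)×3240
The z_c×3240 term appears on both sides and cancels. Collect the known terms of each column as K = Σ(ρt)_known − 3240 × (depth of known layers): K_1 = 94714.6 − 3240×34.89 = −18329; K_2 = 0 − 3240×(0.344 + 30.2) = −98962.56.
Balance: K_1 = K_2 + 30.2×ρ, so ρ = (K_1 − K_2)/30.2 = 80633.6/30.2 = 2670 kg/m³.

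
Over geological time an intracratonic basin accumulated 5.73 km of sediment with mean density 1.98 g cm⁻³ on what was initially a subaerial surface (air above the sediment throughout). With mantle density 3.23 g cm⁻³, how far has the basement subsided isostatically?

3.51 km

Subaerial load: s = t ρ_sed / ρ_m = 5.73 km × 1.98/3.23 = 3.51 km.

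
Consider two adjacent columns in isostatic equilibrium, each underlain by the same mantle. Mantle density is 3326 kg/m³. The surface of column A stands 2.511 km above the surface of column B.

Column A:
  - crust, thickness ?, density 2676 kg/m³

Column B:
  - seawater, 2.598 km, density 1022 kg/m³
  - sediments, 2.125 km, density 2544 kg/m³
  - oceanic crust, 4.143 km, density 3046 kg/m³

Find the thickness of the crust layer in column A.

Take the compensation level at the base of the deeper column (depth z_c below the surface of column A) and equate Σ ρ_i t_i down to z_c; mantle fills any gap and the z_c terms cancel.
Column A: x×2676 + (z_c − 0 − x)×3326
Column B: 2.511×0 + 2.598×1022 + 2.125×2544 + 4.143×3046 + (z_c − 2.511 − 8.866)×3326
The z_c×3326 term appears on both sides and cancels. Collect the known terms of each column as K = Σ(ρt)_known − 3326 × (depth of known layers): K_A = 0 − 3326×0 = 0; K_B = 20680.734 − 3326×(2.511 + 8.866) = −17159.168.
Balance: K_A − x×(3326 − 2676) = K_B, so x = (K_A − K_B)/(3326 − 2676) = 17159.2/650 = 26.4 km.

26.4 km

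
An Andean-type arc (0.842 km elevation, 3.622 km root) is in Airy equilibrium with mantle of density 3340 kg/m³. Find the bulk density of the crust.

ρ_c h = (ρ_m − ρ_c) r → ρ_c (h + r) = ρ_m r → ρ_c = ρ_m r / (h + r).
ρ_c = 3340 × 3.622 km / (0.842 km + 3.622 km) = 2710 kg/m³.

2710 kg/m³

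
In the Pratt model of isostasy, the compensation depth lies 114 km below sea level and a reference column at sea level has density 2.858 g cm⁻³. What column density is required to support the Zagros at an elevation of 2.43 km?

2.8 g cm⁻³

Pratt balance: ρ_ref D = ρ (D + h).
ρ = ρ_ref D/(D + h) = 2.858 × 114 km/(114 km + 2.43 km) = 2.8 g cm⁻³.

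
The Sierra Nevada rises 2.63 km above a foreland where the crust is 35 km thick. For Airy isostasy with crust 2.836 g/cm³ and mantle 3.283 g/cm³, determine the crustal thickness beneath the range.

Root depth r = h ρ_c / (ρ_m − ρ_c) = 2.63 km × 2.836 / 0.447 = 16.69 km.
Total thickness = T + h + r = 35 km + 2.63 km + 16.69 km = 54.3 km.

54.3 km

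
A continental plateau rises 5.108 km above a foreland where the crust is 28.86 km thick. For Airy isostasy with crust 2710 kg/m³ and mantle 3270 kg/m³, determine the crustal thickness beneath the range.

Root depth r = h ρ_c / (ρ_m − ρ_c) = 5.108 km × 2710 / 560 = 24.72 km.
Total thickness = T + h + r = 28.86 km + 5.108 km + 24.72 km = 58.7 km.

58.7 km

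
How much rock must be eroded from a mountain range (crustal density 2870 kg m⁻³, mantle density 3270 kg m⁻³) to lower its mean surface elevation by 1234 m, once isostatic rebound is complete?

10100 m

Net drop Δ = e − u = e − e ρ_c/ρ_m = e (ρ_m − ρ_c)/ρ_m.
e = Δ ρ_m/(ρ_m − ρ_c) = 1234 m × 3270/400 = 10100 m.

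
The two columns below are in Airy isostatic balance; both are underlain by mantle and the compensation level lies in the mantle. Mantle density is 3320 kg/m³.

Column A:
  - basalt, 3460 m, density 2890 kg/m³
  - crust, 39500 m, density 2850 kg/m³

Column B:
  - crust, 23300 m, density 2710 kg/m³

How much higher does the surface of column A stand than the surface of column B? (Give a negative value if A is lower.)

1760 m

For any compensation level in the mantle, the mantle terms cancel and isostasy reduces to e = (Σt_A − Σt_B) − (Σ(ρt)_A − Σ(ρt)_B) / ρ_m.
Σt_A = 42960 m; Σt_B = 23300 m; Σ(ρt)_A = 122574400; Σ(ρt)_B = 63143000 (in m·kg/m³).
e = (42960 − 23300) − (122574400 − 63143000) / 3320 = 1760 m.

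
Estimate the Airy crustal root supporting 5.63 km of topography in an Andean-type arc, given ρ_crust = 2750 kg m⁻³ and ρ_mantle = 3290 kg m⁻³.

28.7 km

Equating mass per unit area of the two columns: the weight of the topography is balanced by the buoyancy of the root, ρ_c h = (ρ_m − ρ_c) r.
r = h · ρ_c / (ρ_m − ρ_c) = 5.63 km × 2750 / (3290 − 2750) = 28.7 km.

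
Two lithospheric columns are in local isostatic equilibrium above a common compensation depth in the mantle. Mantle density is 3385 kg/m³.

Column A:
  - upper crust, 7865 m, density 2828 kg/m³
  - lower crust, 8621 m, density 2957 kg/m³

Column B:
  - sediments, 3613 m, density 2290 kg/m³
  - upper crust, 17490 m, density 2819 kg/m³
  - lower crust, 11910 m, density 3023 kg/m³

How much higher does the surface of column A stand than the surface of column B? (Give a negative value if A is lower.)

For any compensation level in the mantle, the mantle terms cancel and isostasy reduces to e = (Σt_A − Σt_B) − (Σ(ρt)_A − Σ(ρt)_B) / ρ_m.
Σt_A = 16486 m; Σt_B = 33013 m; Σ(ρt)_A = 47734517; Σ(ρt)_B = 93582010 (in m·kg/m³).
e = (16486 − 33013) − (47734517 − 93582010) / 3385 = −2980 m.

−2980 m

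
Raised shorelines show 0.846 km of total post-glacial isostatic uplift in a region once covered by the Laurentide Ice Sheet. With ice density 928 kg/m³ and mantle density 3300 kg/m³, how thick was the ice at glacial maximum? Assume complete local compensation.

u = t ρ_ice/ρ_m → t = u ρ_m/ρ_ice = 0.846 km × 3300/928 = 3.01 km.

3.01 km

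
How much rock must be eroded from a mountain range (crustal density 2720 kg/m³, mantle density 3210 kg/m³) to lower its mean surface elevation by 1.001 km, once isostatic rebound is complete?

6.56 km

Net drop Δ = e − u = e − e ρ_c/ρ_m = e (ρ_m − ρ_c)/ρ_m.
e = Δ ρ_m/(ρ_m − ρ_c) = 1.001 km × 3210/490 = 6.56 km.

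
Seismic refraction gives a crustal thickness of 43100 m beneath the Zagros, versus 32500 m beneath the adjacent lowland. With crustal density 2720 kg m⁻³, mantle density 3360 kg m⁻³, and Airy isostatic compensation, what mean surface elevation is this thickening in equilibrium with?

2020 m

Excess crust Δ = 43100 m − 32500 m = 10600 m, split between elevation h and root r with h + r = Δ.
Airy balance ρ_c h = (ρ_m − ρ_c) r gives r = h ρ_c/(ρ_m − ρ_c), so h (1 + ρ_c/(ρ_m − ρ_c)) = Δ, i.e. h = Δ (ρ_m − ρ_c)/ρ_m.
h = 10600 m × 640/3360 = 2020 m.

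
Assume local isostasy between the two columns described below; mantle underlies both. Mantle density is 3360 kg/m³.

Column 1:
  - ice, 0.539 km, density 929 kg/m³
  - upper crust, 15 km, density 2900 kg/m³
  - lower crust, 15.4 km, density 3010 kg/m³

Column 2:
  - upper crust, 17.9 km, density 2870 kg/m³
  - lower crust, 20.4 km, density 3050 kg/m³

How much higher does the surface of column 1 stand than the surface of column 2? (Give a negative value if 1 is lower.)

For any compensation level in the mantle, the mantle terms cancel and isostasy reduces to e = (Σt_1 − Σt_2) − (Σ(ρt)_1 − Σ(ρt)_2) / ρ_m.
Σt_1 = 30.939 km; Σt_2 = 38.3 km; Σ(ρt)_1 = 90354.731; Σ(ρt)_2 = 113593 (in km·kg/m³).
e = (30.939 − 38.3) − (90354.731 − 113593) / 3360 = −0.445 km.

−0.445 km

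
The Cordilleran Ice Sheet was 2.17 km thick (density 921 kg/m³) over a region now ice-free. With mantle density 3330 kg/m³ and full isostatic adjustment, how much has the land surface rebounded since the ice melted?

0.6 km

Removing the load lets mantle flow back in; uplift u satisfies ρ_ice t = ρ_m u.
u = t ρ_ice/ρ_m = 2.17 km × 921/3330 = 0.6 km.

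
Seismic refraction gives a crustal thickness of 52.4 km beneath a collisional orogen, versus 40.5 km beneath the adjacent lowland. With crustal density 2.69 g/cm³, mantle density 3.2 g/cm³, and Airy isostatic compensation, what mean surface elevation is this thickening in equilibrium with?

Excess crust Δ = 52.4 km − 40.5 km = 11.9 km, split between elevation h and root r with h + r = Δ.
Airy balance ρ_c h = (ρ_m − ρ_c) r gives r = h ρ_c/(ρ_m − ρ_c), so h (1 + ρ_c/(ρ_m − ρ_c)) = Δ, i.e. h = Δ (ρ_m − ρ_c)/ρ_m.
h = 11.9 km × 0.51/3.2 = 1.9 km.

1.9 km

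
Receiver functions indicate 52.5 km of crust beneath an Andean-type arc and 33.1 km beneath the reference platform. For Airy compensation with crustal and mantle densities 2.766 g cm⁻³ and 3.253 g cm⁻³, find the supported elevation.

2.9 km

Excess crust Δ = 52.5 km − 33.1 km = 19.4 km, split between elevation h and root r with h + r = Δ.
Airy balance ρ_c h = (ρ_m − ρ_c) r gives r = h ρ_c/(ρ_m − ρ_c), so h (1 + ρ_c/(ρ_m − ρ_c)) = Δ, i.e. h = Δ (ρ_m − ρ_c)/ρ_m.
h = 19.4 km × 0.487/3.253 = 2.9 km.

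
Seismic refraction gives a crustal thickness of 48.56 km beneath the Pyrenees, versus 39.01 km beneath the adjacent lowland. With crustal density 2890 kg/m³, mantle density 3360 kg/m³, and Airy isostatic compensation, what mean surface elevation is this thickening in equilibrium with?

1.34 km

Excess crust Δ = 48.56 km − 39.01 km = 9.55 km, split between elevation h and root r with h + r = Δ.
Airy balance ρ_c h = (ρ_m − ρ_c) r gives r = h ρ_c/(ρ_m − ρ_c), so h (1 + ρ_c/(ρ_m − ρ_c)) = Δ, i.e. h = Δ (ρ_m − ρ_c)/ρ_m.
h = 9.55 km × 470/3360 = 1.34 km.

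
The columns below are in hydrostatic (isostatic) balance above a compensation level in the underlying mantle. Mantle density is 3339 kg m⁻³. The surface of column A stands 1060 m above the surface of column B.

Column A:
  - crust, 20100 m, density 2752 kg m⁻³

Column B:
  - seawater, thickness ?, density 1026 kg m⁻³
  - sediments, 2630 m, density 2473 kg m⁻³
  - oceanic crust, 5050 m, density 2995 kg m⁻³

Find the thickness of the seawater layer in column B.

1840 m

Take the compensation level at the base of the deeper column (depth z_c below the surface of column A) and equate Σ ρ_i t_i down to z_c; mantle fills any gap and the z_c terms cancel.
Column A: 20100×2752 + (z_c − 20100)×3339
Column B: 1060×0 + x×1026 + 2630×2473 + 5050×2995 + (z_c − 1060 − 7680 − x)×3339
The z_c×3339 term appears on both sides and cancels. Collect the known terms of each column as K = Σ(ρt)_known − 3339 × (depth of known layers): K_A = 55315200 − 3339×20100 = −11798700; K_B = 21628740 − 3339×(1060 + 7680) = −7554120.
Balance: K_A = K_B − x×(3339 − 1026), so x = (K_B − K_A)/(3339 − 1026) = 4244580/2313 = 1840 m.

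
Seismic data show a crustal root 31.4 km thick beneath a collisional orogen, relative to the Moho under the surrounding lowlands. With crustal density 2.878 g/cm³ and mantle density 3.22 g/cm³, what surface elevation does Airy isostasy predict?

3.73 km

Balancing pressure at the compensation depth: ρ_c h = (ρ_m − ρ_c) r.
h = r (ρ_m − ρ_c) / ρ_c = 31.4 km × (3.22 − 2.878) / 2.878 = 3.73 km.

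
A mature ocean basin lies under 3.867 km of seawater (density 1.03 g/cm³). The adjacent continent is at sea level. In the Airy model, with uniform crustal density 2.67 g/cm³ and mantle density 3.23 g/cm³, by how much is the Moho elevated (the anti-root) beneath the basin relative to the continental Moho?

11.3 km

Isostatic balance requires: replacing crust with seawater at the top is compensated by replacing crust with mantle at the base: d (ρ_c − ρ_w) = a (ρ_m − ρ_c).
a = d (ρ_c − ρ_w)/(ρ_m − ρ_c) = 3.867 km × 1.64/0.56 = 11.3 km.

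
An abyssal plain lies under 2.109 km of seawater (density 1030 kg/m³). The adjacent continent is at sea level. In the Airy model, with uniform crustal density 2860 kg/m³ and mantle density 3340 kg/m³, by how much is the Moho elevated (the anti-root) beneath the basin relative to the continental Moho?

8.04 km

For local isostatic compensation: replacing crust with seawater at the top is compensated by replacing crust with mantle at the base: d (ρ_c − ρ_w) = a (ρ_m − ρ_c).
a = d (ρ_c − ρ_w)/(ρ_m − ρ_c) = 2.109 km × 1830/480 = 8.04 km.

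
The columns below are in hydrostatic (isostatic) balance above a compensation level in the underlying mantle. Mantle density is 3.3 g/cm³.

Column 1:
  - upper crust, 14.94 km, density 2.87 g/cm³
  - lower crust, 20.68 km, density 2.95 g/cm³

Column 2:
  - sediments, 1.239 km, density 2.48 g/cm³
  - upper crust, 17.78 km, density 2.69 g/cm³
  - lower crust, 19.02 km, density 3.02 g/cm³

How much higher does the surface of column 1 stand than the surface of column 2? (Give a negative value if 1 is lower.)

−1.07 km

For any compensation level in the mantle, the mantle terms cancel and isostasy reduces to e = (Σt_1 − Σt_2) − (Σ(ρt)_1 − Σ(ρt)_2) / ρ_m.
Σt_1 = 35.62 km; Σt_2 = 38.039 km; Σ(ρt)_1 = 103.8838; Σ(ρt)_2 = 108.34132 (in km·g/cm³).
e = (35.62 − 38.039) − (103.8838 − 108.34132) / 3.3 = −1.07 km.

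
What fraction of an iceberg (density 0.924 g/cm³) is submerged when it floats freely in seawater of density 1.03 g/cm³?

0.897

Submerged fraction = ρ_obj/ρ_fluid = 0.924/1.03 = 0.897.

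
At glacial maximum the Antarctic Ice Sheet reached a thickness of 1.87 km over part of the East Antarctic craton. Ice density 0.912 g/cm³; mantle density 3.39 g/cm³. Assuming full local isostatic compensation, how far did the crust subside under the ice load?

0.503 km

Isostatic balance requires: the ice load ρ_ice t is balanced by mantle displaced below, ρ_m s.
s = t ρ_ice / ρ_m = 1.87 km × 0.912/3.39 = 0.503 km.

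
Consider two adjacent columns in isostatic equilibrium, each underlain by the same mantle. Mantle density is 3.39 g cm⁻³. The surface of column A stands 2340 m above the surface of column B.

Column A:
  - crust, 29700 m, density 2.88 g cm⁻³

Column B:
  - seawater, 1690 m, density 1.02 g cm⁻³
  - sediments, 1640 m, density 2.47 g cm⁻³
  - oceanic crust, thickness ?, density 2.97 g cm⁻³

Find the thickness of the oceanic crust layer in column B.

4050 m

Take the compensation level at the base of the deeper column (depth z_c below the surface of column A) and equate Σ ρ_i t_i down to z_c; mantle fills any gap and the z_c terms cancel.
Column A: 29700×2.88 + (z_c − 29700)×3.39
Column B: 2340×0 + 1690×1.02 + 1640×2.47 + x×2.97 + (z_c − 2340 − 3330 − x)×3.39
The z_c×3.39 term appears on both sides and cancels. Collect the known terms of each column as K = Σ(ρt)_known − 3.39 × (depth of known layers): K_A = 85536 − 3.39×29700 = −15147; K_B = 5774.6 − 3.39×(2340 + 3330) = −13446.7.
Balance: K_A = K_B − x×(3.39 − 2.97), so x = (K_B − K_A)/(3.39 − 2.97) = 1700.3/0.42 = 4050 m.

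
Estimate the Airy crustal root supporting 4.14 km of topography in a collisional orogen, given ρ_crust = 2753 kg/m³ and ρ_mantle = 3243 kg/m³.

23.3 km

In Airy isostatic equilibrium: the weight of the topography is balanced by the buoyancy of the root, ρ_c h = (ρ_m − ρ_c) r.
r = h · ρ_c / (ρ_m − ρ_c) = 4.14 km × 2753 / (3243 − 2753) = 23.3 km.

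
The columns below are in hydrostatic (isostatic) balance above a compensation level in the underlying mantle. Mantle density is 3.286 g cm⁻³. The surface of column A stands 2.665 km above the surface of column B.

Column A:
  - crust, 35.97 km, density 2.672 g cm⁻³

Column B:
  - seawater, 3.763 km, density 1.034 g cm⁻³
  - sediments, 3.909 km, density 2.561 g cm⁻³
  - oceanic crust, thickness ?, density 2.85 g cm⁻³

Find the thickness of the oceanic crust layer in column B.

Take the compensation level at the base of the deeper column (depth z_c below the surface of column A) and equate Σ ρ_i t_i down to z_c; mantle fills any gap and the z_c terms cancel.
Column A: 35.97×2.672 + (z_c − 35.97)×3.286
Column B: 2.665×0 + 3.763×1.034 + 3.909×2.561 + x×2.85 + (z_c − 2.665 − 7.672 − x)×3.286
The z_c×3.286 term appears on both sides and cancels. Collect the known terms of each column as K = Σ(ρt)_known − 3.286 × (depth of known layers): K_A = 96.11184 − 3.286×35.97 = −22.08558; K_B = 13.901891 − 3.286×(2.665 + 7.672) = −20.065491.
Balance: K_A = K_B − x×(3.286 − 2.85), so x = (K_B − K_A)/(3.286 − 2.85) = 2.02009/0.436 = 4.63 km.

4.63 km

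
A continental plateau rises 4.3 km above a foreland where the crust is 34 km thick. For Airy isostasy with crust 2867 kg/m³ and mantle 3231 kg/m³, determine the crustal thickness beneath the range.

72.2 km

Root depth r = h ρ_c / (ρ_m − ρ_c) = 4.3 km × 2867 / 364 = 33.87 km.
Total thickness = T + h + r = 34 km + 4.3 km + 33.87 km = 72.2 km.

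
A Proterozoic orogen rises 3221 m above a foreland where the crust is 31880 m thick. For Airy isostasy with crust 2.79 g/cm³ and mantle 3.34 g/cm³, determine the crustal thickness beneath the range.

Root depth r = h ρ_c / (ρ_m − ρ_c) = 3221 m × 2.79 / 0.55 = 16340 m.
Total thickness = T + h + r = 31880 m + 3221 m + 16340 m = 51400 m.

51400 m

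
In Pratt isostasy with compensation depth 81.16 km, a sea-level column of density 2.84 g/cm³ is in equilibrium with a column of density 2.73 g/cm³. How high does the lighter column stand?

3.27 km

ρ_ref D = ρ (D + h) → h = D (ρ_ref − ρ)/ρ.
h = 81.16 km × (2.84 − 2.73)/2.73 = 3.27 km.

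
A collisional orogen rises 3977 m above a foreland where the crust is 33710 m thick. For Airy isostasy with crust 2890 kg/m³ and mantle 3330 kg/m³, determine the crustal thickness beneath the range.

63800 m

Root depth r = h ρ_c / (ρ_m − ρ_c) = 3977 m × 2890 / 440 = 26120 m.
Total thickness = T + h + r = 33710 m + 3977 m + 26120 m = 63800 m.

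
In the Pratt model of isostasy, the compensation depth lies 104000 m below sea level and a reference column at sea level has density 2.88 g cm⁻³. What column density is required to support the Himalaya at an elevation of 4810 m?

2.75 g cm⁻³

Pratt balance: ρ_ref D = ρ (D + h).
ρ = ρ_ref D/(D + h) = 2.88 × 104000 m/(104000 m + 4810 m) = 2.75 g cm⁻³.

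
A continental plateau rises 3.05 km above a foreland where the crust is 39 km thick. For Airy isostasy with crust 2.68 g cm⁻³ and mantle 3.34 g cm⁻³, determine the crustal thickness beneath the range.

Root depth r = h ρ_c / (ρ_m − ρ_c) = 3.05 km × 2.68 / 0.66 = 12.38 km.
Total thickness = T + h + r = 39 km + 3.05 km + 12.38 km = 54.4 km.

54.4 km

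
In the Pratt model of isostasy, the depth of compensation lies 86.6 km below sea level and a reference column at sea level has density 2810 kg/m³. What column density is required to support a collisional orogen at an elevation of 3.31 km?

2710 kg/m³

Pratt balance: ρ_ref D = ρ (D + h).
ρ = ρ_ref D/(D + h) = 2810 × 86.6 km/(86.6 km + 3.31 km) = 2710 kg/m³.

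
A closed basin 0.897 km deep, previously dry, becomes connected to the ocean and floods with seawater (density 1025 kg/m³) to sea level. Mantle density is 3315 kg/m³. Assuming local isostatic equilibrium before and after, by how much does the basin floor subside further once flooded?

0.401 km

After flooding the water column is d + s deep. Its weight must equal the weight of mantle displaced by the extra subsidence s: (d + s) ρ_w = s ρ_m.
s = d ρ_w / (ρ_m − ρ_w) = 0.897 km × 1025/(3315 − 1025) = 0.401 km.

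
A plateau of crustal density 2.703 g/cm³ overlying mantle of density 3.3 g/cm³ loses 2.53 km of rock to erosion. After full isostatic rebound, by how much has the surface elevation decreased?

0.458 km

Rebound u = e ρ_c/ρ_m = 2.53 km × 2.703/3.3 = 2.072 km.
Net surface drop = e − u = 2.53 km − 2.072 km = e (ρ_m − ρ_c)/ρ_m = 0.458 km.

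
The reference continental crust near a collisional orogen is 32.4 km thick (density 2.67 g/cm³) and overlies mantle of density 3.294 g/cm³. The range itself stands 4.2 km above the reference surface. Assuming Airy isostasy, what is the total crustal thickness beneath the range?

Root depth r = h ρ_c / (ρ_m − ρ_c) = 4.2 km × 2.67 / 0.624 = 17.97 km.
Total thickness = T + h + r = 32.4 km + 4.2 km + 17.97 km = 54.6 km.

54.6 km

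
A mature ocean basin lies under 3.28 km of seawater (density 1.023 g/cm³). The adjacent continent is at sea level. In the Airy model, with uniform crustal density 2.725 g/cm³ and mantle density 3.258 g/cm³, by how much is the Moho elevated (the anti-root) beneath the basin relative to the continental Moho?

Balancing pressure at the compensation depth: replacing crust with seawater at the top is compensated by replacing crust with mantle at the base: d (ρ_c − ρ_w) = a (ρ_m − ρ_c).
a = d (ρ_c − ρ_w)/(ρ_m − ρ_c) = 3.28 km × 1.702/0.533 = 10.5 km.

10.5 km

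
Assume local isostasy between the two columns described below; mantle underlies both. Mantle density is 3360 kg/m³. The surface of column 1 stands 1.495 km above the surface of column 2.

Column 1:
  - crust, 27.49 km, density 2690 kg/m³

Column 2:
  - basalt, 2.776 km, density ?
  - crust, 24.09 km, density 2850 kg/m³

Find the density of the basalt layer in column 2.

Take the compensation level at the base of the deeper column (depth z_c below the surface of column 1) and equate Σ ρ_i t_i down to z_c; mantle fills any gap and the z_c terms cancel.
Column 1: 27.49×2690 + (z_c − 27.49)×3360
Column 2: 1.495×0 + 2.776×ρ + 24.09×2850 + (z_c − 1.495 − 26.866)×3360
The z_c×3360 term appears on both sides and cancels. Collect the known terms of each column as K = Σ(ρt)_known − 3360 × (depth of known layers): K_1 = 73948.1 − 3360×27.49 = −18418.3; K_2 = 68656.5 − 3360×(1.495 + 26.866) = −26636.46.
Balance: K_1 = K_2 + 2.776×ρ, so ρ = (K_1 − K_2)/2.776 = 8218.16/2.776 = 2960 kg/m³.

2960 kg/m³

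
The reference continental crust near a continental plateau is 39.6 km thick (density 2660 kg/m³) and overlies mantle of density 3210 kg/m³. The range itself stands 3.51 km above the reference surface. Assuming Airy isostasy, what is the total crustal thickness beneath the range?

Root depth r = h ρ_c / (ρ_m − ρ_c) = 3.51 km × 2660 / 550 = 16.98 km.
Total thickness = T + h + r = 39.6 km + 3.51 km + 16.98 km = 60.1 km.

60.1 km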